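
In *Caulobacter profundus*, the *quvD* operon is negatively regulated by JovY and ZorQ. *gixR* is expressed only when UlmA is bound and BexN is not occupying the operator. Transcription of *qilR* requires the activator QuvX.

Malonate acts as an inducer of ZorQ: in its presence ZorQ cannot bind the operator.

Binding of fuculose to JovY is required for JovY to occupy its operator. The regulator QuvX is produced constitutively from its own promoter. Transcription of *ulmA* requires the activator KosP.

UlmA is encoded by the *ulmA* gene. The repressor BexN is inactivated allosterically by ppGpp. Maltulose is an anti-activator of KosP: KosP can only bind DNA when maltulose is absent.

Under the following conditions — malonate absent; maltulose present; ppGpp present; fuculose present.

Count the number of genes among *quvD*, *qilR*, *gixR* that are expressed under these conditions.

Fuculose is present, so JovY is active.
Malonate is absent, so ZorQ is active.
With repressor JovY bound, *quvD* is not transcribed.
→ *quvD* is OFF.
QuvX is produced constitutively and is active.
No repressor is bound and QuvX is active, so *qilR* is transcribed.
→ *qilR* is ON.
ppGpp is present, so BexN is inactive.
Maltulose is present, so KosP is inactive.
Required activator KosP is absent, so *ulmA* is not transcribed.
So UlmA is not produced.
Required activator UlmA is absent, so *gixR* is not transcribed.
→ *gixR* is OFF.
1 of the 3 genes is transcribed.

1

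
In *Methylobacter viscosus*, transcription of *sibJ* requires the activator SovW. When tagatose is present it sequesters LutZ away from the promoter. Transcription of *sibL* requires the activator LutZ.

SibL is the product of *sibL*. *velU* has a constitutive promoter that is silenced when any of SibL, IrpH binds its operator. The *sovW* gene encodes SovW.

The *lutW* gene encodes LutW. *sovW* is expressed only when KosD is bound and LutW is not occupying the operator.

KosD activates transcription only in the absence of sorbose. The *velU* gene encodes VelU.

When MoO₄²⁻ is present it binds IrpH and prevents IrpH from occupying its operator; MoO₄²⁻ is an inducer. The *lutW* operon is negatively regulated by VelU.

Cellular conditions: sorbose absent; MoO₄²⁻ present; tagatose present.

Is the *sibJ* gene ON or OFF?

ON

Tagatose is present, so LutZ is inactive.
Required activator LutZ is absent, so *sibL* is not transcribed.
So SibL is not produced.
MoO₄²⁻ is present, so IrpH is inactive.
With no repressor bound, *velU* is transcribed.
So VelU is produced and active.
With repressor VelU bound, *lutW* is not transcribed.
So LutW is not produced.
Sorbose is absent, so KosD is active.
No repressor is bound and KosD is active, so *sovW* is transcribed.
So SovW is produced and active.
No repressor is bound and SovW is active, so *sibJ* is transcribed.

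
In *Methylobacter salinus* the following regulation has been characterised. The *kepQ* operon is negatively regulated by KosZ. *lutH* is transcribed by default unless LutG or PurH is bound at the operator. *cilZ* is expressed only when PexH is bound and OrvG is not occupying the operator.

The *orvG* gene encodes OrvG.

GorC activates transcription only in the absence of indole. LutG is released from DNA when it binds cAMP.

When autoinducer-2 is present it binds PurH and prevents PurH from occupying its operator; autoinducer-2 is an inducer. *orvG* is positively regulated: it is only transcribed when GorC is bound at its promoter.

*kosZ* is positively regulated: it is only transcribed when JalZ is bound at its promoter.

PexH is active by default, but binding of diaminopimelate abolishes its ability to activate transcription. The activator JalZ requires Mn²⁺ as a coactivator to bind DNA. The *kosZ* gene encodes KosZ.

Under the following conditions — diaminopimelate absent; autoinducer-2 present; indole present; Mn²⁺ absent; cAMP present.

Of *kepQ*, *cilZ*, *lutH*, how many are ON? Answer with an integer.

3

Mn²⁺ is absent, so JalZ is inactive.
Required activator JalZ is absent, so *kosZ* is not transcribed.
So KosZ is not produced.
With no repressor bound, *kepQ* is transcribed.
→ *kepQ* is ON.
Diaminopimelate is absent, so PexH is active.
Indole is present, so GorC is inactive.
Required activator GorC is absent, so *orvG* is not transcribed.
So OrvG is not produced.
No repressor is bound and PexH is active, so *cilZ* is transcribed.
→ *cilZ* is ON.
cAMP is present, so LutG is inactive.
Autoinducer-2 is present, so PurH is inactive.
With no repressor bound, *lutH* is transcribed.
→ *lutH* is ON.
3 of the 3 genes are transcribed.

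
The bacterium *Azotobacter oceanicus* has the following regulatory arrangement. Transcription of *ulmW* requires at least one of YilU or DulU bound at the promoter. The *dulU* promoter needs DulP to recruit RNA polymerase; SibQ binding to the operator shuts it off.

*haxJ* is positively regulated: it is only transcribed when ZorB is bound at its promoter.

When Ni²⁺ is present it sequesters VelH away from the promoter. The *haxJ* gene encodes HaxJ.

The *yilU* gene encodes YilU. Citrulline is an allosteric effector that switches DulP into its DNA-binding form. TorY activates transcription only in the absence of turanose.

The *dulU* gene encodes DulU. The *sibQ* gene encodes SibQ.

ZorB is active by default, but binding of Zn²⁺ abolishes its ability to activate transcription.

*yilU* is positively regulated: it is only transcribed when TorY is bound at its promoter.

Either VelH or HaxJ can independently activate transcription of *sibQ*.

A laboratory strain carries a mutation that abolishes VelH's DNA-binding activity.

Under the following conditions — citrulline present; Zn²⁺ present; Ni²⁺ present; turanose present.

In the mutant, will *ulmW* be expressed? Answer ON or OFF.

ON

Turanose is present, so TorY is inactive.
Required activator TorY is absent, so *yilU* is not transcribed.
So YilU is not produced.
Citrulline is present, so DulP is active.
VelH is non-functional in this strain, so it has no effect.
Zn²⁺ is present, so ZorB is inactive.
Required activator ZorB is absent, so *haxJ* is not transcribed.
So HaxJ is not produced.
No activator is available at the *sibQ* promoter, so *sibQ* is not transcribed.
So SibQ is not produced.
No repressor is bound and DulP is active, so *dulU* is transcribed.
So DulU is produced and active.
Activator DulU is present, so *ulmW* is transcribed.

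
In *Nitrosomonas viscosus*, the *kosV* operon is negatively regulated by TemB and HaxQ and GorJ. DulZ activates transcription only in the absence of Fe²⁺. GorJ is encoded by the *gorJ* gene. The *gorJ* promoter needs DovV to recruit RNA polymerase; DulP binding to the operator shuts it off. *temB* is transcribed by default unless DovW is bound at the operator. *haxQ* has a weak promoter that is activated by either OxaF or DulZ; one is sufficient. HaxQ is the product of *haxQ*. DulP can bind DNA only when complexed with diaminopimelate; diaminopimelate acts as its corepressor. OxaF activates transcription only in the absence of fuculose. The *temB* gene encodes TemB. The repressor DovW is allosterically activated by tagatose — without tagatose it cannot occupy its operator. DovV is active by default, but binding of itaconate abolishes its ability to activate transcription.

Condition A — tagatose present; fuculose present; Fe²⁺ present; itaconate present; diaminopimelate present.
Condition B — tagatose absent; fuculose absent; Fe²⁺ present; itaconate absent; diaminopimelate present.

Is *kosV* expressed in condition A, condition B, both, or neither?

Condition A:
Tagatose is present, so DovW is active.
With repressor DovW bound, *temB* is not transcribed.
So TemB is not produced.
Fuculose is present, so OxaF is inactive.
Fe²⁺ is present, so DulZ is inactive.
No activator is available at the *haxQ* promoter, so *haxQ* is not transcribed.
So HaxQ is not produced.
Itaconate is present, so DovV is inactive.
Diaminopimelate is present, so DulP is active.
With repressor DulP bound, *gorJ* is not transcribed.
So GorJ is not produced.
With no repressor bound, *kosV* is transcribed.
→ *kosV* is ON in A.
Condition B:
Tagatose is absent, so DovW is inactive.
With no repressor bound, *temB* is transcribed.
So TemB is produced and active.
Fuculose is absent, so OxaF is active.
Fe²⁺ is present, so DulZ is inactive.
Activator OxaF is present, so *haxQ* is transcribed.
So HaxQ is produced and active.
Itaconate is absent, so DovV is active.
Diaminopimelate is present, so DulP is active.
With repressor DulP bound, *gorJ* is not transcribed.
So GorJ is not produced.
With repressor TemB bound, *kosV* is not transcribed.
→ *kosV* is OFF in B.

A only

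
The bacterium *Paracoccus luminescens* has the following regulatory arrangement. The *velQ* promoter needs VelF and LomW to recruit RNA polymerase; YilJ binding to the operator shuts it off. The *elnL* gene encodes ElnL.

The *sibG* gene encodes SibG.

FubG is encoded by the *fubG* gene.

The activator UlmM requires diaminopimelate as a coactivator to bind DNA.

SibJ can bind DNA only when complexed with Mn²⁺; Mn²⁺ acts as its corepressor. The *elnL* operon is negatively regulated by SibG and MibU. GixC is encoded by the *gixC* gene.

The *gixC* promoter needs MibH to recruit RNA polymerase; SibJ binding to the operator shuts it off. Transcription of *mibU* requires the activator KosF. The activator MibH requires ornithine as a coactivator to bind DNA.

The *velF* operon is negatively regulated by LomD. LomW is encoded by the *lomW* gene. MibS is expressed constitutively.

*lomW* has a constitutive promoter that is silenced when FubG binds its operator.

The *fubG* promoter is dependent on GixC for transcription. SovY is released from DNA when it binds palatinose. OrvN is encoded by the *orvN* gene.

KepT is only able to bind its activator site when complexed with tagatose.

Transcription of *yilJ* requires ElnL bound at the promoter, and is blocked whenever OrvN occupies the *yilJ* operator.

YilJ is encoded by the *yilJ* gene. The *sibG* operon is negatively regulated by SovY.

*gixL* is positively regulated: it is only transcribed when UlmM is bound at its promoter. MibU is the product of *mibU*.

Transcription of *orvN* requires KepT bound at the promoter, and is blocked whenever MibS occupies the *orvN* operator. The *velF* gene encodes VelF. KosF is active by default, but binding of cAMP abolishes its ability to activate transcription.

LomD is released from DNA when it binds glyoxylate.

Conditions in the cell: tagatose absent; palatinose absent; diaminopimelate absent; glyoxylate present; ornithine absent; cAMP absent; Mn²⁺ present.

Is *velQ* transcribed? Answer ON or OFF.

ON

Palatinose is absent, so SovY is active.
With repressor SovY bound, *sibG* is not transcribed.
So SibG is not produced.
cAMP is absent, so KosF is active.
No repressor is bound and KosF is active, so *mibU* is transcribed.
So MibU is produced and active.
With repressor MibU bound, *elnL* is not transcribed.
So ElnL is not produced.
MibS is produced constitutively and is active.
Tagatose is absent, so KepT is inactive.
With repressor MibS bound, *orvN* is not transcribed.
So OrvN is not produced.
Required activator ElnL is absent, so *yilJ* is not transcribed.
So YilJ is not produced.
Glyoxylate is present, so LomD is inactive.
With no repressor bound, *velF* is transcribed.
So VelF is produced and active.
Ornithine is absent, so MibH is inactive.
Mn²⁺ is present, so SibJ is active.
With repressor SibJ bound, *gixC* is not transcribed.
So GixC is not produced.
Required activator GixC is absent, so *fubG* is not transcribed.
So FubG is not produced.
With no repressor bound, *lomW* is transcribed.
So LomW is produced and active.
No repressor is bound and VelF and LomW are active, so *velQ* is transcribed.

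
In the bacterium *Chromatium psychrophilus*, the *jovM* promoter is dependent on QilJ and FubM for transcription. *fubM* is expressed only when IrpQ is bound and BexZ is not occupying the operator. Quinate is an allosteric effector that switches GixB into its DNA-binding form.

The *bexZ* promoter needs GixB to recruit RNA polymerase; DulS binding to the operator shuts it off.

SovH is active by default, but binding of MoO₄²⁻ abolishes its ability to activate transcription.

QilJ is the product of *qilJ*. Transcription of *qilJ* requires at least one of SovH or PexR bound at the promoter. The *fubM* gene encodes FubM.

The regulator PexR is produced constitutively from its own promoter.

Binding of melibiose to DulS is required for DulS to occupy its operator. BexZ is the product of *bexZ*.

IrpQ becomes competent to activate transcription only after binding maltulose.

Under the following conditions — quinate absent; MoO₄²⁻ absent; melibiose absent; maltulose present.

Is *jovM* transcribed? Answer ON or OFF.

MoO₄²⁻ is absent, so SovH is active.
PexR is produced constitutively and is active.
Activator SovH is present, so *qilJ* is transcribed.
So QilJ is produced and active.
Quinate is absent, so GixB is inactive.
Melibiose is absent, so DulS is inactive.
Required activator GixB is absent, so *bexZ* is not transcribed.
So BexZ is not produced.
Maltulose is present, so IrpQ is active.
No repressor is bound and IrpQ is active, so *fubM* is transcribed.
So FubM is produced and active.
No repressor is bound and QilJ and FubM are active, so *jovM* is transcribed.

ON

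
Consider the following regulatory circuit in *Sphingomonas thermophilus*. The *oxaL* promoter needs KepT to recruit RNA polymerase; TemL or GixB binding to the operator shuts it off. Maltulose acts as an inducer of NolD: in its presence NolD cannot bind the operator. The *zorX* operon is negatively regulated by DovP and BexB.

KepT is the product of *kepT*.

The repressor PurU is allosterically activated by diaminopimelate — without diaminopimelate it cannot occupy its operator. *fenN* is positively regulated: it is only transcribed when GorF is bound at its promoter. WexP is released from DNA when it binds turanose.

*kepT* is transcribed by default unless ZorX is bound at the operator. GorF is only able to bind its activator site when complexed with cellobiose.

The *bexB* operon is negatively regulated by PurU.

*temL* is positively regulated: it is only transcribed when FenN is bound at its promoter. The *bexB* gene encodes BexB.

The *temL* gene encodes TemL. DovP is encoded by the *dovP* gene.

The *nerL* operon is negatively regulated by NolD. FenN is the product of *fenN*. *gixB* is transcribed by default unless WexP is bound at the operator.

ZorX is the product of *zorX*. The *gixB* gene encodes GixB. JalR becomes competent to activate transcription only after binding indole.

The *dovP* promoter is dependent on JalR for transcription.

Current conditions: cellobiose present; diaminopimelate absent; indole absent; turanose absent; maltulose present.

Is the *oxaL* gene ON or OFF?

OFF

Indole is absent, so JalR is inactive.
Required activator JalR is absent, so *dovP* is not transcribed.
So DovP is not produced.
Diaminopimelate is absent, so PurU is inactive.
With no repressor bound, *bexB* is transcribed.
So BexB is produced and active.
With repressor BexB bound, *zorX* is not transcribed.
So ZorX is not produced.
With no repressor bound, *kepT* is transcribed.
So KepT is produced and active.
Cellobiose is present, so GorF is active.
No repressor is bound and GorF is active, so *fenN* is transcribed.
So FenN is produced and active.
No repressor is bound and FenN is active, so *temL* is transcribed.
So TemL is produced and active.
Turanose is absent, so WexP is active.
With repressor WexP bound, *gixB* is not transcribed.
So GixB is not produced.
With repressor TemL bound, *oxaL* is not transcribed.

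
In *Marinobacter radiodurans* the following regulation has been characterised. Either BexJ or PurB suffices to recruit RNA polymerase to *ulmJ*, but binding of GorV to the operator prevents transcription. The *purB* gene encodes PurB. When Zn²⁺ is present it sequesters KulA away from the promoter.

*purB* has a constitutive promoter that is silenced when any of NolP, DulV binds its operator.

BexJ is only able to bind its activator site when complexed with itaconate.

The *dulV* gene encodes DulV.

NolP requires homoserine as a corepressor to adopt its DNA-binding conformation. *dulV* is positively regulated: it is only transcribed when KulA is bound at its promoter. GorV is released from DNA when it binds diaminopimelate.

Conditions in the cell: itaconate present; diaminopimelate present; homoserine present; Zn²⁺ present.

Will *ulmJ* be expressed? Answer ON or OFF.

Diaminopimelate is present, so GorV is inactive.
Itaconate is present, so BexJ is active.
Homoserine is present, so NolP is active.
Zn²⁺ is present, so KulA is inactive.
Required activator KulA is absent, so *dulV* is not transcribed.
So DulV is not produced.
With repressor NolP bound, *purB* is not transcribed.
So PurB is not produced.
Activator BexJ is present, so *ulmJ* is transcribed.

ON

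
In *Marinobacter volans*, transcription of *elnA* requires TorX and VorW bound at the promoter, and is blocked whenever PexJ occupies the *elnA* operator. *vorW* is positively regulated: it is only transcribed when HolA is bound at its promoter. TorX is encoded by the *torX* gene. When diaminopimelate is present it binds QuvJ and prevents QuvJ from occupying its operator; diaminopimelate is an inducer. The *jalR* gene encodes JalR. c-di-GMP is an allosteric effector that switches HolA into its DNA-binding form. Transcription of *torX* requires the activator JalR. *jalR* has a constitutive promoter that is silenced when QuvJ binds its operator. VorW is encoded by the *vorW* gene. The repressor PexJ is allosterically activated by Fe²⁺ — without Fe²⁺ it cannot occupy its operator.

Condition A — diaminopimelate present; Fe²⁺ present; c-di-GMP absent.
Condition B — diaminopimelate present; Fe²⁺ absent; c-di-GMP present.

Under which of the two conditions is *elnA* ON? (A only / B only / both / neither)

B only

Condition A:
Diaminopimelate is present, so QuvJ is inactive.
With no repressor bound, *jalR* is transcribed.
So JalR is produced and active.
No repressor is bound and JalR is active, so *torX* is transcribed.
So TorX is produced and active.
Fe²⁺ is present, so PexJ is active.
c-di-GMP is absent, so HolA is inactive.
Required activator HolA is absent, so *vorW* is not transcribed.
So VorW is not produced.
With repressor PexJ bound, *elnA* is not transcribed.
→ *elnA* is OFF in A.
Condition B:
Diaminopimelate is present, so QuvJ is inactive.
With no repressor bound, *jalR* is transcribed.
So JalR is produced and active.
No repressor is bound and JalR is active, so *torX* is transcribed.
So TorX is produced and active.
Fe²⁺ is absent, so PexJ is inactive.
c-di-GMP is present, so HolA is active.
No repressor is bound and HolA is active, so *vorW* is transcribed.
So VorW is produced and active.
No repressor is bound and TorX and VorW are active, so *elnA* is transcribed.
→ *elnA* is ON in B.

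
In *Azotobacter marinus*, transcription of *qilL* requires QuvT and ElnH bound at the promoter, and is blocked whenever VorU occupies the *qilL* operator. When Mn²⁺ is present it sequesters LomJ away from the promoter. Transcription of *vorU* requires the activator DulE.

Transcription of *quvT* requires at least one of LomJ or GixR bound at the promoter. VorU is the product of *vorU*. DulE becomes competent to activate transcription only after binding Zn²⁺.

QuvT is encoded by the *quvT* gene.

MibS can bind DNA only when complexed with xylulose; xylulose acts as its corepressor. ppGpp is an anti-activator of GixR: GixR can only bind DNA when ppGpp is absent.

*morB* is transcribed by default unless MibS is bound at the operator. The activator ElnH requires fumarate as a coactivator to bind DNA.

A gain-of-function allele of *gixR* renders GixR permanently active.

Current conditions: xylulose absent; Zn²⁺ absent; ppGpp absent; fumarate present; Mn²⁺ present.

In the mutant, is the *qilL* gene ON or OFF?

ON

Mn²⁺ is present, so LomJ is inactive.
GixR is constitutively active in this strain.
Activator GixR is present, so *quvT* is transcribed.
So QuvT is produced and active.
Zn²⁺ is absent, so DulE is inactive.
Required activator DulE is absent, so *vorU* is not transcribed.
So VorU is not produced.
Fumarate is present, so ElnH is active.
No repressor is bound and QuvT and ElnH are active, so *qilL* is transcribed.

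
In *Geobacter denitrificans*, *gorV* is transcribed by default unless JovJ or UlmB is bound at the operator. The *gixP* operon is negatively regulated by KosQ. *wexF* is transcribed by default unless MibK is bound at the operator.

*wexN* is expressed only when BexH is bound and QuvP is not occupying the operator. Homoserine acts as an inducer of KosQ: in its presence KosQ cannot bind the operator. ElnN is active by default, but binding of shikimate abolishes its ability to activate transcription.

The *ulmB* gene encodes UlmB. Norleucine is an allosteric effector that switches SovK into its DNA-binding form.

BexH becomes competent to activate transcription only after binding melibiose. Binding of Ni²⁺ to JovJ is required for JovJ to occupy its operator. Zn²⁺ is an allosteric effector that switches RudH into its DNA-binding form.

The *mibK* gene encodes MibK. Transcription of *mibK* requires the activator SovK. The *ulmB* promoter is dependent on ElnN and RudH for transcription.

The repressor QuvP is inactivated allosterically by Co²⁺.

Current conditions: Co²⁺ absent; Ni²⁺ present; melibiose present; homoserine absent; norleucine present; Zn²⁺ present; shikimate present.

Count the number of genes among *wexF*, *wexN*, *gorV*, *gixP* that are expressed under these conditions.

0

Norleucine is present, so SovK is active.
No repressor is bound and SovK is active, so *mibK* is transcribed.
So MibK is produced and active.
With repressor MibK bound, *wexF* is not transcribed.
→ *wexF* is OFF.
Melibiose is present, so BexH is active.
Co²⁺ is absent, so QuvP is active.
With repressor QuvP bound, *wexN* is not transcribed.
→ *wexN* is OFF.
Ni²⁺ is present, so JovJ is active.
Shikimate is present, so ElnN is inactive.
Zn²⁺ is present, so RudH is active.
Required activator ElnN is absent, so *ulmB* is not transcribed.
So UlmB is not produced.
With repressor JovJ bound, *gorV* is not transcribed.
→ *gorV* is OFF.
Homoserine is absent, so KosQ is active.
With repressor KosQ bound, *gixP* is not transcribed.
→ *gixP* is OFF.
0 of the 4 genes are transcribed.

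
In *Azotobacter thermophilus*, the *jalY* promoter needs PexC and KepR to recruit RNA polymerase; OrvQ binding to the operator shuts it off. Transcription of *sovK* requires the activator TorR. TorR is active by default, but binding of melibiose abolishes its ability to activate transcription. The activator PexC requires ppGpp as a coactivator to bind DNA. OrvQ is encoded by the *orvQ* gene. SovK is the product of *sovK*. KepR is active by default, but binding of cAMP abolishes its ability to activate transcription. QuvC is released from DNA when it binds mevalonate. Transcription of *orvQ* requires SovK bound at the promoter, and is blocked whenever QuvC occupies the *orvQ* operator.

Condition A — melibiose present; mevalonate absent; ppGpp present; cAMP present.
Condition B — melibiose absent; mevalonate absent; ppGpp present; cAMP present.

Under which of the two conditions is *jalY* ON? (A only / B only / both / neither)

neither

Condition A:
Melibiose is present, so TorR is inactive.
Required activator TorR is absent, so *sovK* is not transcribed.
So SovK is not produced.
Mevalonate is absent, so QuvC is active.
With repressor QuvC bound, *orvQ* is not transcribed.
So OrvQ is not produced.
ppGpp is present, so PexC is active.
cAMP is present, so KepR is inactive.
Required activator KepR is absent, so *jalY* is not transcribed.
→ *jalY* is OFF in A.
Condition B:
Melibiose is absent, so TorR is active.
No repressor is bound and TorR is active, so *sovK* is transcribed.
So SovK is produced and active.
Mevalonate is absent, so QuvC is active.
With repressor QuvC bound, *orvQ* is not transcribed.
So OrvQ is not produced.
ppGpp is present, so PexC is active.
cAMP is present, so KepR is inactive.
Required activator KepR is absent, so *jalY* is not transcribed.
→ *jalY* is OFF in B.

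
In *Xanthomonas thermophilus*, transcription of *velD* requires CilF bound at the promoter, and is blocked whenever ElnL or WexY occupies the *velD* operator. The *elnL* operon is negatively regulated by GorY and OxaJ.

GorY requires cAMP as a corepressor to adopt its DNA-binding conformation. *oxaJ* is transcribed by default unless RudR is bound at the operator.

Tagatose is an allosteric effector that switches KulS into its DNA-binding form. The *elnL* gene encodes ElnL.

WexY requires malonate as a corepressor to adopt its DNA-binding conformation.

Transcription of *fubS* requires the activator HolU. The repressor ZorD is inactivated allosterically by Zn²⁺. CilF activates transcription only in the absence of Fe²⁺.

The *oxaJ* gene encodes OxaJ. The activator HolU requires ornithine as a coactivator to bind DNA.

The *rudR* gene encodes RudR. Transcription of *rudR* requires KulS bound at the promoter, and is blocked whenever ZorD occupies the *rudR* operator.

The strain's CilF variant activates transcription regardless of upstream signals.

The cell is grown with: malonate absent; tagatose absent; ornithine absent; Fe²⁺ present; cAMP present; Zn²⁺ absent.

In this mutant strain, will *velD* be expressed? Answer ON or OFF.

ON

cAMP is present, so GorY is active.
Zn²⁺ is absent, so ZorD is active.
Tagatose is absent, so KulS is inactive.
With repressor ZorD bound, *rudR* is not transcribed.
So RudR is not produced.
With no repressor bound, *oxaJ* is transcribed.
So OxaJ is produced and active.
With repressor GorY bound, *elnL* is not transcribed.
So ElnL is not produced.
CilF is constitutively active in this strain.
Malonate is absent, so WexY is inactive.
No repressor is bound and CilF is active, so *velD* is transcribed.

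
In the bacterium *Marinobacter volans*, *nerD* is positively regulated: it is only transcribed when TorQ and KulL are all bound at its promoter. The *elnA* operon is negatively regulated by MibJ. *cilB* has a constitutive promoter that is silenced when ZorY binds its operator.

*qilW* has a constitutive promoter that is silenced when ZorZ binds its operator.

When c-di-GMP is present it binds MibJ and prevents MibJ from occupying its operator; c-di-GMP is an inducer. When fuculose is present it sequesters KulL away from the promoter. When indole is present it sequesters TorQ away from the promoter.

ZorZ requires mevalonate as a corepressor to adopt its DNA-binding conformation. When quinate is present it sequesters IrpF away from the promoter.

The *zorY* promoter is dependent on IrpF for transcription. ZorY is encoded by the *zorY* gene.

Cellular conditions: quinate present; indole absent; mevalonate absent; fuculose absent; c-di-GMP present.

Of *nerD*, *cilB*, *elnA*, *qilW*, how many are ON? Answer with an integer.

Indole is absent, so TorQ is active.
Fuculose is absent, so KulL is active.
No repressor is bound and TorQ and KulL are active, so *nerD* is transcribed.
→ *nerD* is ON.
Quinate is present, so IrpF is inactive.
Required activator IrpF is absent, so *zorY* is not transcribed.
So ZorY is not produced.
With no repressor bound, *cilB* is transcribed.
→ *cilB* is ON.
c-di-GMP is present, so MibJ is inactive.
With no repressor bound, *elnA* is transcribed.
→ *elnA* is ON.
Mevalonate is absent, so ZorZ is inactive.
With no repressor bound, *qilW* is transcribed.
→ *qilW* is ON.
4 of the 4 genes are transcribed.

4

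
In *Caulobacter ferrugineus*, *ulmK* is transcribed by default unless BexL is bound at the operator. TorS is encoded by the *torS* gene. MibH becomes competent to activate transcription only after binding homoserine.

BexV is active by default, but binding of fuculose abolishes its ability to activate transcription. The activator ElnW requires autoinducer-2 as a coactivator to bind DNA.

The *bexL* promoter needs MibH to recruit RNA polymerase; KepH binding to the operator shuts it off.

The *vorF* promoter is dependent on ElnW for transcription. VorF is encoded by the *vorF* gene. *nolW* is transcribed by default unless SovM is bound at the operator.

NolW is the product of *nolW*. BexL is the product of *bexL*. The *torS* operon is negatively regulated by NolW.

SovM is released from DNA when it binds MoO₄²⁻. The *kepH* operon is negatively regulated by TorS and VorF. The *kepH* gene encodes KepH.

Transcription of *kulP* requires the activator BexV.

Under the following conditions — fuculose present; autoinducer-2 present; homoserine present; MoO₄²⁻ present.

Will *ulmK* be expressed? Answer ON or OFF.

OFF

MoO₄²⁻ is present, so SovM is inactive.
With no repressor bound, *nolW* is transcribed.
So NolW is produced and active.
With repressor NolW bound, *torS* is not transcribed.
So TorS is not produced.
Autoinducer-2 is present, so ElnW is active.
No repressor is bound and ElnW is active, so *vorF* is transcribed.
So VorF is produced and active.
With repressor VorF bound, *kepH* is not transcribed.
So KepH is not produced.
Homoserine is present, so MibH is active.
No repressor is bound and MibH is active, so *bexL* is transcribed.
So BexL is produced and active.
With repressor BexL bound, *ulmK* is not transcribed.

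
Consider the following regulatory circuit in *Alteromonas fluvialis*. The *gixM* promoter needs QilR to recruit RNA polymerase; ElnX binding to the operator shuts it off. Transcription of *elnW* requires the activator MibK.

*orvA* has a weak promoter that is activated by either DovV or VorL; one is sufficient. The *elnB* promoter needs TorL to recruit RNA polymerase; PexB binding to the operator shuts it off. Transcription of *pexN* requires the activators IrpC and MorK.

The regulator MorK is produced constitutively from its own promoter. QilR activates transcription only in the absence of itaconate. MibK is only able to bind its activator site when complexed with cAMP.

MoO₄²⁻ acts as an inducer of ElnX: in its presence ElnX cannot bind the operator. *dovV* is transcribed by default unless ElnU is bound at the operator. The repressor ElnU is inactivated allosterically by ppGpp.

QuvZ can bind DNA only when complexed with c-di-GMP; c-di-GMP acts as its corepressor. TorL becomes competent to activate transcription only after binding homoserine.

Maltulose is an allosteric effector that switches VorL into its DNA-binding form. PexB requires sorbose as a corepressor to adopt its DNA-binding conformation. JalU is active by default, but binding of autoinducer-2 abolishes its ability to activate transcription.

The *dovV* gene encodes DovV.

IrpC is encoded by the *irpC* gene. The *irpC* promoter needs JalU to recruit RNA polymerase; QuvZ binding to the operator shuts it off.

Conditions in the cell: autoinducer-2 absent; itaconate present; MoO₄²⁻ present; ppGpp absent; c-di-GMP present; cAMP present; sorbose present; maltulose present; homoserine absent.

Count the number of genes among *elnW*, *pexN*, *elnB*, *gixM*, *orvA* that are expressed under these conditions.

cAMP is present, so MibK is active.
No repressor is bound and MibK is active, so *elnW* is transcribed.
→ *elnW* is ON.
c-di-GMP is present, so QuvZ is active.
Autoinducer-2 is absent, so JalU is active.
With repressor QuvZ bound, *irpC* is not transcribed.
So IrpC is not produced.
MorK is produced constitutively and is active.
Required activator IrpC is absent, so *pexN* is not transcribed.
→ *pexN* is OFF.
Homoserine is absent, so TorL is inactive.
Sorbose is present, so PexB is active.
With repressor PexB bound, *elnB* is not transcribed.
→ *elnB* is OFF.
Itaconate is present, so QilR is inactive.
MoO₄²⁻ is present, so ElnX is inactive.
Required activator QilR is absent, so *gixM* is not transcribed.
→ *gixM* is OFF.
ppGpp is absent, so ElnU is active.
With repressor ElnU bound, *dovV* is not transcribed.
So DovV is not produced.
Maltulose is present, so VorL is active.
Activator VorL is present, so *orvA* is transcribed.
→ *orvA* is ON.
2 of the 5 genes are transcribed.

2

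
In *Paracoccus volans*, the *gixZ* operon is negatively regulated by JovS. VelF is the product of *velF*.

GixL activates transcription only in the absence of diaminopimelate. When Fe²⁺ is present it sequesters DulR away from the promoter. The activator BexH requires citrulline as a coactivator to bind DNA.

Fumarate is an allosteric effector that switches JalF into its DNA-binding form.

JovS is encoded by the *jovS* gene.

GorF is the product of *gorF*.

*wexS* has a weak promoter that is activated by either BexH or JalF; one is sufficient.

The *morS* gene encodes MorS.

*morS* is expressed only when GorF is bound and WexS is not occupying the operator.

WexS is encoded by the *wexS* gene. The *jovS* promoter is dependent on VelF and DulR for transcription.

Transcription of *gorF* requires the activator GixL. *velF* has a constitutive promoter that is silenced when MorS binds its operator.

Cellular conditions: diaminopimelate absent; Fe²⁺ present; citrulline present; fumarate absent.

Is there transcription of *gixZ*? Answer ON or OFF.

ON

Citrulline is present, so BexH is active.
Fumarate is absent, so JalF is inactive.
Activator BexH is present, so *wexS* is transcribed.
So WexS is produced and active.
Diaminopimelate is absent, so GixL is active.
No repressor is bound and GixL is active, so *gorF* is transcribed.
So GorF is produced and active.
With repressor WexS bound, *morS* is not transcribed.
So MorS is not produced.
With no repressor bound, *velF* is transcribed.
So VelF is produced and active.
Fe²⁺ is present, so DulR is inactive.
Required activator DulR is absent, so *jovS* is not transcribed.
So JovS is not produced.
With no repressor bound, *gixZ* is transcribed.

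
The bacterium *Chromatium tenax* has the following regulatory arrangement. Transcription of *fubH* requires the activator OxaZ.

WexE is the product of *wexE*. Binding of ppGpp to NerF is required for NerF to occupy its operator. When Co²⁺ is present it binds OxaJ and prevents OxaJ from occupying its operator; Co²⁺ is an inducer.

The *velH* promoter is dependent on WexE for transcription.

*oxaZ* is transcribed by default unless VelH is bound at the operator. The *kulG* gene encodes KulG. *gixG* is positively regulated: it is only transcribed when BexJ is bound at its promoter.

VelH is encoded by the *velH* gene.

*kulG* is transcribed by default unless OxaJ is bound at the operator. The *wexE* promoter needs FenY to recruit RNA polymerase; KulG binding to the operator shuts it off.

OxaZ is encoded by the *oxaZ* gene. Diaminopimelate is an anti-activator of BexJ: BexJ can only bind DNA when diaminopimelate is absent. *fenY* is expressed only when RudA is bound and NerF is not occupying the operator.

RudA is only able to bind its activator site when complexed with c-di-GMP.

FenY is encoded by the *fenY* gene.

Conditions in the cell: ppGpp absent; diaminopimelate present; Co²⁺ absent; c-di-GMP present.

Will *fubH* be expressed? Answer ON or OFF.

OFF

c-di-GMP is present, so RudA is active.
ppGpp is absent, so NerF is inactive.
No repressor is bound and RudA is active, so *fenY* is transcribed.
So FenY is produced and active.
Co²⁺ is absent, so OxaJ is active.
With repressor OxaJ bound, *kulG* is not transcribed.
So KulG is not produced.
No repressor is bound and FenY is active, so *wexE* is transcribed.
So WexE is produced and active.
No repressor is bound and WexE is active, so *velH* is transcribed.
So VelH is produced and active.
With repressor VelH bound, *oxaZ* is not transcribed.
So OxaZ is not produced.
Required activator OxaZ is absent, so *fubH* is not transcribed.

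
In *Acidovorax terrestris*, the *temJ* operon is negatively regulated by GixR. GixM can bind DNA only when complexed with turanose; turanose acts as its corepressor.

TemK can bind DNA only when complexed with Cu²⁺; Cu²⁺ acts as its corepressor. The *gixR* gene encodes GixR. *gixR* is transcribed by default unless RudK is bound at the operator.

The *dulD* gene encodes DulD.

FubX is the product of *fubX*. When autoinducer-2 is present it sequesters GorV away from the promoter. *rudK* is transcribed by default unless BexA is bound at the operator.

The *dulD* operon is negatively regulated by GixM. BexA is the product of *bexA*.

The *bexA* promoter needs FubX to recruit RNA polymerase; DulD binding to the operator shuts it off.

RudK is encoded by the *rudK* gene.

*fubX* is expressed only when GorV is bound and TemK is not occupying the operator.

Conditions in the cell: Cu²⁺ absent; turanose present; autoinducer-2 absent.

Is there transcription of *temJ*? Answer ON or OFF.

OFF

Autoinducer-2 is absent, so GorV is active.
Cu²⁺ is absent, so TemK is inactive.
No repressor is bound and GorV is active, so *fubX* is transcribed.
So FubX is produced and active.
Turanose is present, so GixM is active.
With repressor GixM bound, *dulD* is not transcribed.
So DulD is not produced.
No repressor is bound and FubX is active, so *bexA* is transcribed.
So BexA is produced and active.
With repressor BexA bound, *rudK* is not transcribed.
So RudK is not produced.
With no repressor bound, *gixR* is transcribed.
So GixR is produced and active.
With repressor GixR bound, *temJ* is not transcribed.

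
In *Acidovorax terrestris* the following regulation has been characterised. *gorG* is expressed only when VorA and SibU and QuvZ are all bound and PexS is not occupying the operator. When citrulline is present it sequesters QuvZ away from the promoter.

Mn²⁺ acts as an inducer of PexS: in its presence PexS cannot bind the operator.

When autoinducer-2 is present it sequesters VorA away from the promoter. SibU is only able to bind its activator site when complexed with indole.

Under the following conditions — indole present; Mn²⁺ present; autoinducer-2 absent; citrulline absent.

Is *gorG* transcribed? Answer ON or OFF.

ON

Autoinducer-2 is absent, so VorA is active.
Mn²⁺ is present, so PexS is inactive.
Indole is present, so SibU is active.
Citrulline is absent, so QuvZ is active.
No repressor is bound and VorA and SibU and QuvZ are active, so *gorG* is transcribed.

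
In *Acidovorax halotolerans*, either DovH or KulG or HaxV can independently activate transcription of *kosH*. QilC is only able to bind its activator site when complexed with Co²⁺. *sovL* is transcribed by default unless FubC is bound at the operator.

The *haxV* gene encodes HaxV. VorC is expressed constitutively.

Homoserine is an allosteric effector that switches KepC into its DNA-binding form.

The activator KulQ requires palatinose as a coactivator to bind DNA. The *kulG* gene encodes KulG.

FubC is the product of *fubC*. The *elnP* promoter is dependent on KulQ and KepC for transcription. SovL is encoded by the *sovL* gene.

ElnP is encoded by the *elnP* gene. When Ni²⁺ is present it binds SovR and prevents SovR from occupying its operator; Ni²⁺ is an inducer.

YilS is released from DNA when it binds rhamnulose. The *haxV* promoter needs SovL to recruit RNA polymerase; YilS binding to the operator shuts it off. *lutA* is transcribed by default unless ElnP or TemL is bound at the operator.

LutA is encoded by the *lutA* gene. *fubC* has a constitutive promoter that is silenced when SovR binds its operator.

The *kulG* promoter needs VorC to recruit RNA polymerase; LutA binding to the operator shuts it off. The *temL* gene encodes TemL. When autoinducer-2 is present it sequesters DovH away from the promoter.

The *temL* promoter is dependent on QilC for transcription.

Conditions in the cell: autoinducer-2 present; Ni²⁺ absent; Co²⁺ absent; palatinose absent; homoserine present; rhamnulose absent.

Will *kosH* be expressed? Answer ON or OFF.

Autoinducer-2 is present, so DovH is inactive.
Palatinose is absent, so KulQ is inactive.
Homoserine is present, so KepC is active.
Required activator KulQ is absent, so *elnP* is not transcribed.
So ElnP is not produced.
Co²⁺ is absent, so QilC is inactive.
Required activator QilC is absent, so *temL* is not transcribed.
So TemL is not produced.
With no repressor bound, *lutA* is transcribed.
So LutA is produced and active.
VorC is produced constitutively and is active.
With repressor LutA bound, *kulG* is not transcribed.
So KulG is not produced.
Ni²⁺ is absent, so SovR is active.
With repressor SovR bound, *fubC* is not transcribed.
So FubC is not produced.
With no repressor bound, *sovL* is transcribed.
So SovL is produced and active.
Rhamnulose is absent, so YilS is active.
With repressor YilS bound, *haxV* is not transcribed.
So HaxV is not produced.
No activator is available at the *kosH* promoter, so *kosH* is not transcribed.

OFF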